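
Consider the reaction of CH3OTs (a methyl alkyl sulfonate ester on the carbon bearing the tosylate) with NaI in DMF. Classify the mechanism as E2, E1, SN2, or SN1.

Conditions: a methyl substrate with a strong nucleophile in the polar aprotic solvent DMF.
These conditions are the textbook signature of the SN2 pathway.
An unhindered substrate with a strong nucleophile in a polar aprotic solvent favours one-step backside displacement.

SN2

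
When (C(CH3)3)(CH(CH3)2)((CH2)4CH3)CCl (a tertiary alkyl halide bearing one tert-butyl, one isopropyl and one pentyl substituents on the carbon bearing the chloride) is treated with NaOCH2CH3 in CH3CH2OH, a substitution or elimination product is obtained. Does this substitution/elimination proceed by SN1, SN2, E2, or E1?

E2

Conditions: a strong base with a tertiary substrate bearing a β-hydrogen.
These conditions are the textbook signature of the E2 pathway.
A strong (often hindered) base removes a β-H in concert with loss of the leaving group — bimolecular elimination.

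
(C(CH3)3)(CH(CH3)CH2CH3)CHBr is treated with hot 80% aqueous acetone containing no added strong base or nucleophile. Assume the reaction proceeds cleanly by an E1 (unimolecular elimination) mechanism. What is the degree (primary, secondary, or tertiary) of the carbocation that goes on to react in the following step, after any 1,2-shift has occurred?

Step 1: Unassisted departure of Br⁻ (taking the C–Br bonding pair) generates a secondary carbocation.
Step 2: A hydride (H with its bonding pair) migrates from the adjacent sec-butyl carbon to the cationic centre — a 1,2-hydride shift — upgrading the secondary cation to a tertiary one.
The cation rearranges from secondary to tertiary via a 1,2-hydride shift from the adjacent sec-butyl carbon; the tertiary cation is what reacts next.

tertiary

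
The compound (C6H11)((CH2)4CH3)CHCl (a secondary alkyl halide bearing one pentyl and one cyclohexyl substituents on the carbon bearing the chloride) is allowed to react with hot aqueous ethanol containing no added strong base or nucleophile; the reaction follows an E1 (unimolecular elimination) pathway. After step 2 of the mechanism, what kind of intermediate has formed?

tertiary carbocation

Step 1: Ionisation: the C–Cl σ-bond cleaves heterolytically; both bonding electrons depart with Cl⁻, leaving a secondary carbocation at the α-carbon.
Step 2: A 1,2-hydride shift from the adjacent cyclohexyl carbon moves the positive charge from the secondary centre to an adjacent carbon, generating a more stable tertiary carbocation.
After step 2 the species present is a tertiary carbocation.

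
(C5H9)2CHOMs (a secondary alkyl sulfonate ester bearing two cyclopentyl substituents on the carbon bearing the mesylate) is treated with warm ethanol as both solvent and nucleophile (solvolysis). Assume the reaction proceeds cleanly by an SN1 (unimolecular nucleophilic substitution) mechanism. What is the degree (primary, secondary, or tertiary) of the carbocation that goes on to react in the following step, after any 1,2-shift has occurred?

tertiary

Step 1: Unassisted departure of MsO⁻ (taking the C–O bonding pair) generates a secondary carbocation.
Step 2: Carbocation rearrangement: a 1,2-hydride shift from the adjacent cyclopentyl carbon converts the initially-formed secondary cation into the more stable tertiary cation.
The cation rearranges from secondary to tertiary via a 1,2-hydride shift from the adjacent cyclopentyl carbon; the tertiary cation is what reacts next.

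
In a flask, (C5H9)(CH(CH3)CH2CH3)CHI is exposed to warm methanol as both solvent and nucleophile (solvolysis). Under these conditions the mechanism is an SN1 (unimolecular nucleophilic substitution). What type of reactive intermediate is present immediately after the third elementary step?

Step 1: The C–I bond breaks with both electrons going to the iodide; I⁻ leaves and a secondary carbocation remains.
Step 2: A hydride (H with its bonding pair) migrates from the adjacent sec-butyl carbon to the cationic centre — a 1,2-hydride shift — upgrading the secondary cation to a tertiary one.
Step 3: A lone pair on the oxygen of CH3OH attacks the carbocation, forming a new C–O σ-bond and an oxonium ion.
After step 3 the species present is an oxonium ion.

oxonium ion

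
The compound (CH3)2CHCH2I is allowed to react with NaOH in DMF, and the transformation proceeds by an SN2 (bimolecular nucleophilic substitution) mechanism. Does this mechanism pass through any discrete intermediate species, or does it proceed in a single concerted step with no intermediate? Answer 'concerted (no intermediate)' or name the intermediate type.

concerted (no intermediate)

OH⁻ attacks the back face of the α-carbon while I⁻ departs with the C–I bonding pair — a single concerted displacement through a pentacoordinate transition state.
All bond changes occur in one transition state; no discrete intermediate is formed.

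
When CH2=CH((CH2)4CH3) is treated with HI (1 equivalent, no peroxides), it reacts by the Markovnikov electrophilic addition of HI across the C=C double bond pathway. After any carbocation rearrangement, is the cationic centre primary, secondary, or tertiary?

secondary

Step 1: The π electrons of the C=C bond attack a proton of HI; Markovnikov addition places the new C–H on the less-substituted alkene carbon, so the positive charge ends up on the more-substituted carbon — a secondary carbocation. The H–I bond breaks heterolytically, releasing I⁻.
No single 1,2-shift to an adjacent carbon would give a more-substituted cation, so no rearrangement occurs.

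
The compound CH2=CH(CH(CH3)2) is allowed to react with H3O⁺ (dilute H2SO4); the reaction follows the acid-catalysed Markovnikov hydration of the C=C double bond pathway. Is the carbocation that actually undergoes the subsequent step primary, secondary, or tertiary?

Step 1: Electrophilic addition begins with the π(C=C) electrons forming a bond to the proton of H3O⁺. Following Markovnikov's rule, the resulting cation is secondary. H2O is released.
Step 2: A hydride (H with its bonding pair) migrates from the adjacent isopropyl carbon to the cationic centre — a 1,2-hydride shift — upgrading the secondary cation to a tertiary one.
The cation rearranges from secondary to tertiary via a 1,2-hydride shift from the adjacent isopropyl carbon; the tertiary cation is what reacts next.

tertiary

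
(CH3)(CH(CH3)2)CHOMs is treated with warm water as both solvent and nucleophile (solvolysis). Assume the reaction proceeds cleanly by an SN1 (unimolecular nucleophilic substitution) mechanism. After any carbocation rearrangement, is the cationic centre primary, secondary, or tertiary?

tertiary

Step 1: Rate-determining heterolysis of the C–O bond gives MsO⁻ and a secondary carbocation.
Step 2: A hydride (H with its bonding pair) migrates from the adjacent isopropyl carbon to the cationic centre — a 1,2-hydride shift — upgrading the secondary cation to a tertiary one.
The cation rearranges from secondary to tertiary via a 1,2-hydride shift from the adjacent isopropyl carbon; the tertiary cation is what reacts next.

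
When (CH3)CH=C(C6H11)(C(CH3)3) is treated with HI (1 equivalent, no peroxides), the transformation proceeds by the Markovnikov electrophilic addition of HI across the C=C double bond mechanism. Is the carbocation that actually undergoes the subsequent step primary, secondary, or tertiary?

tertiary

Step 1: Electrophilic addition begins with the π(C=C) electrons forming a bond to the proton of HI. Following Markovnikov's rule, the resulting cation is tertiary. The H–I bond breaks heterolytically, releasing I⁻.
No single 1,2-shift to an adjacent carbon would give a more-substituted cation, so no rearrangement occurs.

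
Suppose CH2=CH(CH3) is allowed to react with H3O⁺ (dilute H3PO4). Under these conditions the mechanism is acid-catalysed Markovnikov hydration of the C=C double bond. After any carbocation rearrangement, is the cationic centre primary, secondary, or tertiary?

Step 1: Electrophilic addition begins with the π(C=C) electrons forming a bond to the proton of H3O⁺. Following Markovnikov's rule, the resulting cation is secondary. H2O is released.
No single 1,2-shift to an adjacent carbon would give a more-substituted cation, so no rearrangement occurs.

secondary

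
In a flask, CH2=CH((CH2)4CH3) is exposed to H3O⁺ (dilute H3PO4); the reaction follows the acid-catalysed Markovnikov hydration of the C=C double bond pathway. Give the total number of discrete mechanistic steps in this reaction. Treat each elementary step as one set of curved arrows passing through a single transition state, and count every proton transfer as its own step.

3

Step 1: Electrophilic addition begins with the π(C=C) electrons forming a bond to the proton of H3O⁺. Following Markovnikov's rule, the resulting cation is secondary. H2O is released.
(No 1,2-shift: no single shift to an adjacent carbon would give a more stable cation.)
Step 2: A lone pair on the oxygen of H2O attacks the carbocation, forming a C–O bond and an oxonium ion (a protonated alcohol).
Step 3: Deprotonation of the oxonium ion by a water molecule delivers the neutral alcohol and regenerates the acid catalyst.
Total: 3 elementary steps.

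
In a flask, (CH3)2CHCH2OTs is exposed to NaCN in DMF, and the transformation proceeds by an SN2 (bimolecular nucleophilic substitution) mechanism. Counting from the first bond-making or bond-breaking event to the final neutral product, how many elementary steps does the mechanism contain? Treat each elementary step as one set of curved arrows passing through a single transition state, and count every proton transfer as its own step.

1

Step 1: CN⁻ attacks the back face of the α-carbon while TsO⁻ departs with the C–O bonding pair — a single concerted displacement through a pentacoordinate transition state.
Total: 1 elementary step.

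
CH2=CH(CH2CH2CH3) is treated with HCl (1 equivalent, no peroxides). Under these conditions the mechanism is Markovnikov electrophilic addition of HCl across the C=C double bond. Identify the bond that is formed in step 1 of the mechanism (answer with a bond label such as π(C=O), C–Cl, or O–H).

C–H

Step 1: The π electrons of the C=C bond attack a proton of HCl; Markovnikov addition places the new C–H on the less-substituted alkene carbon, so the positive charge ends up on the more-substituted carbon — a secondary carbocation. The H–Cl bond breaks heterolytically, releasing Cl⁻.
The bond formed in this step is the C–H bond.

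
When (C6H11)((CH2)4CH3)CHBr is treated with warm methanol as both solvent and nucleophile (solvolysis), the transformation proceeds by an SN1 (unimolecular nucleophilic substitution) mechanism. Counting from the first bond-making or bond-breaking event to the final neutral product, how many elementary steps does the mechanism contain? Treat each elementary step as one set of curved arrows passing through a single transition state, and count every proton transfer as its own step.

Step 1: Ionisation: the C–Br σ-bond cleaves heterolytically; both bonding electrons depart with Br⁻, leaving a secondary carbocation at the α-carbon.
Step 2: A 1,2-hydride shift from the adjacent cyclohexyl carbon moves the positive charge from the secondary centre to an adjacent carbon, generating a more stable tertiary carbocation.
Step 3: A lone pair on the oxygen of CH3OH attacks the carbocation, forming a new C–O σ-bond and an oxonium ion.
Step 4: Proton transfer from the O–H of the oxonium ion to a solvent molecule delivers the neutral ether.
Total: 4 elementary steps.

4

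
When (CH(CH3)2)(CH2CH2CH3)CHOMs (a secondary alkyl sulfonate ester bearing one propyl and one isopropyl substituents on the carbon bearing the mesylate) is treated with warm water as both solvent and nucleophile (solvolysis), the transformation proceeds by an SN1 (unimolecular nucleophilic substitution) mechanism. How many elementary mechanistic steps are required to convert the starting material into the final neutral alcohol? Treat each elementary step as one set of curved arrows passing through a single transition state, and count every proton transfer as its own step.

Step 1: The C–O bond breaks with both electrons going to the mesylate; MsO⁻ leaves and a secondary carbocation remains.
Step 2: A hydride (H with its bonding pair) migrates from the adjacent isopropyl carbon to the cationic centre — a 1,2-hydride shift — upgrading the secondary cation to a tertiary one.
Step 3: Nucleophilic capture: the oxygen of H2O bonds to the cationic carbon, producing an oxonium-ion intermediate.
Step 4: Proton transfer from the O–H of the oxonium ion to a solvent molecule delivers the neutral alcohol.
Total: 4 elementary steps.

4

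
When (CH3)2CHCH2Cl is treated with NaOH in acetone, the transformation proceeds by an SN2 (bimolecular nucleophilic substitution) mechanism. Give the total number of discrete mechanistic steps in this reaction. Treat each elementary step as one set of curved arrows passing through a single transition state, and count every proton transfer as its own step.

1

Step 1: Backside attack by OH⁻ on the carbon bearing the chloride: the new C–O bond forms as the C–Cl bond breaks, with Walden inversion at carbon.
Total: 1 elementary step.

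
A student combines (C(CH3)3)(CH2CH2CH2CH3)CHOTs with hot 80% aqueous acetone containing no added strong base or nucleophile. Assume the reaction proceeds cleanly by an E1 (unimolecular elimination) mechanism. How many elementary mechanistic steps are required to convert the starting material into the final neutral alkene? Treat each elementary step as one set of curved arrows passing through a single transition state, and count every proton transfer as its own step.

Step 1: The C–O bond breaks with both electrons going to the tosylate; TsO⁻ leaves and a secondary carbocation remains.
Step 2: A 1,2-methyl shift from the adjacent tert-butyl carbon moves the positive charge from the secondary centre to an adjacent carbon, generating a more stable tertiary carbocation.
Step 3: Loss of a β-proton to a water molecule of the solvent: the C–H bonding pair collapses toward the cationic carbon to form the C=C π bond, yielding the alkene.
Total: 3 elementary steps.

3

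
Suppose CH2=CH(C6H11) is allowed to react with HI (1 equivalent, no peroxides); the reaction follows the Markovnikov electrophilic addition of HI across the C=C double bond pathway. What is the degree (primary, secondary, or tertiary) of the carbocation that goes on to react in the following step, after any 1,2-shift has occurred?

tertiary

Step 1: Protonation of the alkene by HI: the π bond acts as the nucleophile and picks up H⁺, giving the more stable (Markovnikov) secondary carbocation. The H–I bond breaks heterolytically, releasing I⁻.
Step 2: A 1,2-hydride shift from the adjacent cyclohexyl carbon moves the positive charge from the secondary centre to an adjacent carbon, generating a more stable tertiary carbocation.
The cation rearranges from secondary to tertiary via a 1,2-hydride shift from the adjacent cyclohexyl carbon; the tertiary cation is what reacts next.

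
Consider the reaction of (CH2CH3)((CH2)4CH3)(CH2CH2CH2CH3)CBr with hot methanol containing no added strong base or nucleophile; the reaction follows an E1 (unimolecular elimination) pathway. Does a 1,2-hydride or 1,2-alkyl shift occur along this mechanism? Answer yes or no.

The first-formed carbocation is tertiary.
No single 1,2-shift to an adjacent carbon would produce a more-substituted cation than the one already present, so no rearrangement occurs.

no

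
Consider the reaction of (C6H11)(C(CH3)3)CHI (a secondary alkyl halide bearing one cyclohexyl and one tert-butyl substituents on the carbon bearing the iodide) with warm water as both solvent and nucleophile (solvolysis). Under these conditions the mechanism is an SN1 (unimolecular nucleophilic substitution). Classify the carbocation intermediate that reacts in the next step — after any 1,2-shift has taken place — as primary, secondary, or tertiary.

tertiary

Step 1: Ionisation: the C–I σ-bond cleaves heterolytically; both bonding electrons depart with I⁻, leaving a secondary carbocation at the α-carbon.
Step 2: Carbocation rearrangement: a 1,2-hydride shift from the adjacent cyclohexyl carbon converts the initially-formed secondary cation into the more stable tertiary cation.
The cation rearranges from secondary to tertiary via a 1,2-hydride shift from the adjacent cyclohexyl carbon; the tertiary cation is what reacts next.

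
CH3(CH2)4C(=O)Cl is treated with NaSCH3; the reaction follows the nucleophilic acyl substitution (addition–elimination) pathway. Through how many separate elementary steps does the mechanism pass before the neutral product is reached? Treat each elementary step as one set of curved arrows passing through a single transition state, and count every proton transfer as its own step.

Step 1: Nucleophilic addition of CH3S⁻ to the acyl carbon breaks the π(C=O) bond and yields a tetrahedral, anionic intermediate.
Step 2: Collapse of the tetrahedral intermediate: the alkoxide oxygen pushes its lone pair back to re-form C=O while Cl⁻ leaves.
Total: 2 elementary steps.

2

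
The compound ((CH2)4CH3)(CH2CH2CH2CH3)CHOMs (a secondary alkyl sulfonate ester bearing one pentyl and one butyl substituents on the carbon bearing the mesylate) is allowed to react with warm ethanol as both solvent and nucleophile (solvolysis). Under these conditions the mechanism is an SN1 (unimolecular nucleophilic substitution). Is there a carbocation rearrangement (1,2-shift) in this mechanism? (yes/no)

The first-formed carbocation is secondary.
No single 1,2-shift to an adjacent carbon would produce a more-substituted cation than the one already present, so no rearrangement occurs.

no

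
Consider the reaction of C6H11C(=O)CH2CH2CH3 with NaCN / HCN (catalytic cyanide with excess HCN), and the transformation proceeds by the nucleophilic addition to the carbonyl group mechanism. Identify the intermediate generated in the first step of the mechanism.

Step 1: CN⁻ attacks the sp² carbonyl carbon; the C=O π bond breaks and the electrons end up as a lone pair on the alkoxide oxygen of the tetrahedral intermediate.
After step 1 the species present is a tetrahedral alkoxide intermediate.

tetrahedral alkoxide intermediate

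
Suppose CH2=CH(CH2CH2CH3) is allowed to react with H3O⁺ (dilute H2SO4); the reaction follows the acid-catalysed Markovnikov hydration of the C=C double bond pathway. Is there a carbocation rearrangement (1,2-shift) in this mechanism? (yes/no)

no

The first-formed carbocation is secondary.
No single 1,2-shift to an adjacent carbon would produce a more-substituted cation than the one already present, so no rearrangement occurs.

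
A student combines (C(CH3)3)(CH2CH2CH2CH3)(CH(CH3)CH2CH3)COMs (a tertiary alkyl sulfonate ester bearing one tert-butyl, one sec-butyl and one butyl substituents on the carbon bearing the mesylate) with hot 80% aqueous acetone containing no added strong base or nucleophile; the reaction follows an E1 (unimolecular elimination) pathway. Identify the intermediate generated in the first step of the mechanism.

Step 1: The C–O bond breaks with both electrons going to the mesylate; MsO⁻ leaves and a tertiary carbocation remains.
After step 1 the species present is a tertiary carbocation.

tertiary carbocation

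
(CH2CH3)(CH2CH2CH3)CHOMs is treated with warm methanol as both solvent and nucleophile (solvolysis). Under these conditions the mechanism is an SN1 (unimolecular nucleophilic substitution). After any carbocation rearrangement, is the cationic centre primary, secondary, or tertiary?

Step 1: Rate-determining heterolysis of the C–O bond gives MsO⁻ and a secondary carbocation.
No single 1,2-shift to an adjacent carbon would give a more-substituted cation, so no rearrangement occurs.

secondary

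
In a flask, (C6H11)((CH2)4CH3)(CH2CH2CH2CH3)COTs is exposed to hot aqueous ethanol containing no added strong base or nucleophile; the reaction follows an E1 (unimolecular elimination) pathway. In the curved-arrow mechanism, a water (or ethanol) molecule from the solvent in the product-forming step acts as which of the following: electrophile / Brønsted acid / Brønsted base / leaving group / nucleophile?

Brønsted base

Step 2: A weak base (a water (or ethanol) molecule from the solvent) removes a proton from a carbon adjacent to the cationic centre; the electrons of that C–H bond become the new π(C=C) bond, giving the alkene.
A water (or ethanol) molecule from the solvent in the product-forming step accepts a proton in a proton-transfer step — a Brønsted base.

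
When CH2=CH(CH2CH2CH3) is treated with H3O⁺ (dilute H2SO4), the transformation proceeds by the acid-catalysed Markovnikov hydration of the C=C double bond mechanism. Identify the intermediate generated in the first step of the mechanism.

Step 1: The π electrons of the C=C bond attack a proton of H3O⁺; Markovnikov addition places the new C–H on the less-substituted alkene carbon, so the positive charge ends up on the more-substituted carbon — a secondary carbocation. H2O is released.
After step 1 the species present is a secondary carbocation.

secondary carbocation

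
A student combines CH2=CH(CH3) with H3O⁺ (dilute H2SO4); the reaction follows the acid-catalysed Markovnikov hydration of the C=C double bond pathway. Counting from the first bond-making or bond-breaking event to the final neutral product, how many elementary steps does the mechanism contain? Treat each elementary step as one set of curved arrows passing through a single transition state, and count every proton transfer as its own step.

3

Step 1: Electrophilic addition begins with the π(C=C) electrons forming a bond to the proton of H3O⁺. Following Markovnikov's rule, the resulting cation is secondary. H2O is released.
(No 1,2-shift: no single shift to an adjacent carbon would give a more stable cation.)
Step 2: Nucleophilic capture of the cation by H2O produces the protonated alcohol (an oxonium ion).
Step 3: Deprotonation of the oxonium ion by a water molecule delivers the neutral alcohol and regenerates the acid catalyst.
Total: 3 elementary steps.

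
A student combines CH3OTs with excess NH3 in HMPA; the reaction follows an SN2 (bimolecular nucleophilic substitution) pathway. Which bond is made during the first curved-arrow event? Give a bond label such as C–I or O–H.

Step 1: A lone pair on the N of NH3 attacks the α-carbon from the back side while the C–O bond breaks; both bonding electrons leave with TsO⁻. The product of this concerted step is an alkylammonium ion.
The bond formed in this step is the C–N bond.

C–N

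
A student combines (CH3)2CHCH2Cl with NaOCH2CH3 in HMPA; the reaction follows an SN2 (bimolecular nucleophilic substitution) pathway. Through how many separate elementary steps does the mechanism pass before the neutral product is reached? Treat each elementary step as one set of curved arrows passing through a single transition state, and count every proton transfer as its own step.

Step 1: CH3CH2O⁻ attacks the back face of the α-carbon while Cl⁻ departs with the C–Cl bonding pair — a single concerted displacement through a pentacoordinate transition state.
Total: 1 elementary step.

1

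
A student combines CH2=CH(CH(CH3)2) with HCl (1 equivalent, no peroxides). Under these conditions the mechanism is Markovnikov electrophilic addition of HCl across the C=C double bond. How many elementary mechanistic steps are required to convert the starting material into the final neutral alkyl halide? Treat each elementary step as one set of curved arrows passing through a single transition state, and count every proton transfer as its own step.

Step 1: Protonation of the alkene by HCl: the π bond acts as the nucleophile and picks up H⁺, giving the more stable (Markovnikov) secondary carbocation. The H–Cl bond breaks heterolytically, releasing Cl⁻.
Step 2: A 1,2-hydride shift from the adjacent isopropyl carbon moves the positive charge from the secondary centre to an adjacent carbon, generating a more stable tertiary carbocation.
Step 3: Nucleophilic attack by Cl⁻ on the carbocation completes the addition, giving R–Cl.
Total: 3 elementary steps.

3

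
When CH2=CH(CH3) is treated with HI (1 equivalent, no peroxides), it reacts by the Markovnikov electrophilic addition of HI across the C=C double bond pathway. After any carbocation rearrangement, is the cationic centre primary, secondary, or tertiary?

Step 1: Protonation of the alkene by HI: the π bond acts as the nucleophile and picks up H⁺, giving the more stable (Markovnikov) secondary carbocation. The H–I bond breaks heterolytically, releasing I⁻.
No single 1,2-shift to an adjacent carbon would give a more-substituted cation, so no rearrangement occurs.

secondary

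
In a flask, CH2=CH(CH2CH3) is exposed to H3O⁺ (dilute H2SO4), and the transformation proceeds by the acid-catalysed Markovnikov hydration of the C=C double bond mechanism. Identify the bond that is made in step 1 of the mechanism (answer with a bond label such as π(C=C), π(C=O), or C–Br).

Step 1: Electrophilic addition begins with the π(C=C) electrons forming a bond to the proton of H3O⁺. Following Markovnikov's rule, the resulting cation is secondary. H2O is released.
The bond formed in this step is the C–H bond.

C–H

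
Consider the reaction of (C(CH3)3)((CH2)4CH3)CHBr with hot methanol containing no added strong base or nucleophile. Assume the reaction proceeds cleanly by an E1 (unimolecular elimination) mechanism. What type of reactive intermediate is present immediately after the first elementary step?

Step 1: Unassisted departure of Br⁻ (taking the C–Br bonding pair) generates a secondary carbocation.
After step 1 the species present is a secondary carbocation.

secondary carbocation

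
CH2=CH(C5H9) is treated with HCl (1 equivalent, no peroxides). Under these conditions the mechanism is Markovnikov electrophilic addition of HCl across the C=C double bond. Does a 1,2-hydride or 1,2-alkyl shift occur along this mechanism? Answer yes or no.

yes

The first-formed carbocation is secondary.
The adjacent cyclopentyl carbon already bears 2 other carbon substituents and has a hydrogen to migrate; after a 1,2-hydride shift from that carbon the positive charge sits on a tertiary centre.
Tertiary is more stable than secondary, so the shift occurs.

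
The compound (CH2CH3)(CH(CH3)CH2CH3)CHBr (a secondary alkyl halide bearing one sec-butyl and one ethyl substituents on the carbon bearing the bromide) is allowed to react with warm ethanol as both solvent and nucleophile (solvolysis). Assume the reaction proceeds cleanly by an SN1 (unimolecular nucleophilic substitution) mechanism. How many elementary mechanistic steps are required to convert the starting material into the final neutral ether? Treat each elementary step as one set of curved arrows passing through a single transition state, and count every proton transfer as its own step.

Step 1: Unassisted departure of Br⁻ (taking the C–Br bonding pair) generates a secondary carbocation.
Step 2: A hydride (H with its bonding pair) migrates from the adjacent sec-butyl carbon to the cationic centre — a 1,2-hydride shift — upgrading the secondary cation to a tertiary one.
Step 3: Nucleophilic capture: the oxygen of CH3CH2OH bonds to the cationic carbon, producing an oxonium-ion intermediate.
Step 4: Proton transfer from the O–H of the oxonium ion to a solvent molecule delivers the neutral ether.
Total: 4 elementary steps.

4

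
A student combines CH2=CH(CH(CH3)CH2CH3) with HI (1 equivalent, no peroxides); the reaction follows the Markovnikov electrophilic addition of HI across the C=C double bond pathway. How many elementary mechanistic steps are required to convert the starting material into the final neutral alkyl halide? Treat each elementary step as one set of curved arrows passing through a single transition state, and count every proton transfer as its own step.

3

Step 1: Protonation of the alkene by HI: the π bond acts as the nucleophile and picks up H⁺, giving the more stable (Markovnikov) secondary carbocation. The H–I bond breaks heterolytically, releasing I⁻.
Step 2: Carbocation rearrangement: a 1,2-hydride shift from the adjacent sec-butyl carbon converts the initially-formed secondary cation into the more stable tertiary cation.
Step 3: Nucleophilic attack by I⁻ on the carbocation completes the addition, giving R–I.
Total: 3 elementary steps.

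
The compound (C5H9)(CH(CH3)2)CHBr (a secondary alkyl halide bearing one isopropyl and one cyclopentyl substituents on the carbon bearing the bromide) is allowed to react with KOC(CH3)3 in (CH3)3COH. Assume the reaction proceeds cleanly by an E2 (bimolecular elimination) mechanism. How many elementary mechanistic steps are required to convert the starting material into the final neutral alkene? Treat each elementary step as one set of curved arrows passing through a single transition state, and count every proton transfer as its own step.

Step 1: Concerted anti-periplanar elimination: (CH3)3CO⁻ abstracts a β-H while Br⁻ leaves, and the C–H electrons become the new C=C π bond — all in a single transition state.
Total: 1 elementary step.

1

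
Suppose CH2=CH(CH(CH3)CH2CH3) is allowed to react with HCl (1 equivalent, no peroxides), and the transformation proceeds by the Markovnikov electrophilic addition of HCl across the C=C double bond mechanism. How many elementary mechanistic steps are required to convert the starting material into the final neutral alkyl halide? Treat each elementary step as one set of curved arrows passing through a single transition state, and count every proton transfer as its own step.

3

Step 1: Protonation of the alkene by HCl: the π bond acts as the nucleophile and picks up H⁺, giving the more stable (Markovnikov) secondary carbocation. The H–Cl bond breaks heterolytically, releasing Cl⁻.
Step 2: Carbocation rearrangement: a 1,2-hydride shift from the adjacent sec-butyl carbon converts the initially-formed secondary cation into the more stable tertiary cation.
Step 3: Nucleophilic attack by Cl⁻ on the carbocation completes the addition, giving R–Cl.
Total: 3 elementary steps.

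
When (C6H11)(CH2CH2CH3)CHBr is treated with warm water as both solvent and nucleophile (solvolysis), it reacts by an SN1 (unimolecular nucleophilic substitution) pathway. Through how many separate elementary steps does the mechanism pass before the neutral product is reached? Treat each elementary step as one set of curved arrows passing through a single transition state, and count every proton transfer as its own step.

4

Step 1: Rate-determining heterolysis of the C–Br bond gives Br⁻ and a secondary carbocation.
Step 2: A 1,2-hydride shift from the adjacent cyclohexyl carbon moves the positive charge from the secondary centre to an adjacent carbon, generating a more stable tertiary carbocation.
Step 3: Nucleophilic capture: the oxygen of H2O bonds to the cationic carbon, producing an oxonium-ion intermediate.
Step 4: Deprotonation of the oxonium oxygen by solvent water yields the neutral alcohol.
Total: 4 elementary steps.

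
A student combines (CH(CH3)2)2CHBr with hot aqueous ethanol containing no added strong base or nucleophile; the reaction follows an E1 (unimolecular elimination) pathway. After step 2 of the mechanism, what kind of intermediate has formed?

Step 1: Ionisation: the C–Br σ-bond cleaves heterolytically; both bonding electrons depart with Br⁻, leaving a secondary carbocation at the α-carbon.
Step 2: A hydride (H with its bonding pair) migrates from the adjacent isopropyl carbon to the cationic centre — a 1,2-hydride shift — upgrading the secondary cation to a tertiary one.
After step 2 the species present is a tertiary carbocation.

tertiary carbocation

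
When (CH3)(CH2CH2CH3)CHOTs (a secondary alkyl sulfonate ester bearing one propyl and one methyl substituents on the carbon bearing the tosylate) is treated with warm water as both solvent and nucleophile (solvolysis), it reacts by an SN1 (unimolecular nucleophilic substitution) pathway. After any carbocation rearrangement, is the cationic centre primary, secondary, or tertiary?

secondary

Step 1: Rate-determining heterolysis of the C–O bond gives TsO⁻ and a secondary carbocation.
No single 1,2-shift to an adjacent carbon would give a more-substituted cation, so no rearrangement occurs.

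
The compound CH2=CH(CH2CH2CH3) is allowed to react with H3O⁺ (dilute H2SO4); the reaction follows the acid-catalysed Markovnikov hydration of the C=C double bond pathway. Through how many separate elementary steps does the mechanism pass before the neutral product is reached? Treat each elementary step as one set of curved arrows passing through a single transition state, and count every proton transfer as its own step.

Step 1: Electrophilic addition begins with the π(C=C) electrons forming a bond to the proton of H3O⁺. Following Markovnikov's rule, the resulting cation is secondary. H2O is released.
(No 1,2-shift: no single shift to an adjacent carbon would give a more stable cation.)
Step 2: Water acts as the nucleophile: an oxygen lone pair bonds to the cationic carbon, giving an oxonium-ion intermediate.
Step 3: Proton transfer from the O–H of the oxonium ion to H2O completes the catalytic cycle and yields the alcohol.
Total: 3 elementary steps.

3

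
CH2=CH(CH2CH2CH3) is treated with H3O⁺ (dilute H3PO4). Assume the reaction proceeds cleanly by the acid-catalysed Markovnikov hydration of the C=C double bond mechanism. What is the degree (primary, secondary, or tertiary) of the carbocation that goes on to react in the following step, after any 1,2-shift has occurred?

secondary

Step 1: The π electrons of the C=C bond attack a proton of H3O⁺; Markovnikov addition places the new C–H on the less-substituted alkene carbon, so the positive charge ends up on the more-substituted carbon — a secondary carbocation. H2O is released.
No single 1,2-shift to an adjacent carbon would give a more-substituted cation, so no rearrangement occurs.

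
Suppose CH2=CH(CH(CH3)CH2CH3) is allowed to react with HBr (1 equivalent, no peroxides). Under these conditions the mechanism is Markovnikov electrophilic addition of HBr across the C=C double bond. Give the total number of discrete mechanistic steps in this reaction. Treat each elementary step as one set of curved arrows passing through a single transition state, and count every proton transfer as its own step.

Step 1: Protonation of the alkene by HBr: the π bond acts as the nucleophile and picks up H⁺, giving the more stable (Markovnikov) secondary carbocation. The H–Br bond breaks heterolytically, releasing Br⁻.
Step 2: Carbocation rearrangement: a 1,2-hydride shift from the adjacent sec-butyl carbon converts the initially-formed secondary cation into the more stable tertiary cation.
Step 3: The Br⁻ anion donates a lone pair to the carbocation, forming the new C–Br σ-bond and giving the neutral alkyl halide.
Total: 3 elementary steps.

3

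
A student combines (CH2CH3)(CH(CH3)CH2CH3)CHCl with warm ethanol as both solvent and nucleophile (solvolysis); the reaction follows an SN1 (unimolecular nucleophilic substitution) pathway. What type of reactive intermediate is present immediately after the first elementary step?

Step 1: The C–Cl bond breaks with both electrons going to the chloride; Cl⁻ leaves and a secondary carbocation remains.
After step 1 the species present is a secondary carbocation.

secondary carbocation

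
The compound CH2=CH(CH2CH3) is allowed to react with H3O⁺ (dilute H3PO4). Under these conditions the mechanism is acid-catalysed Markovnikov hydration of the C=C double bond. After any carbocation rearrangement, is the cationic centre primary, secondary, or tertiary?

Step 1: Protonation of the alkene by H3O⁺: the π bond acts as the nucleophile and picks up H⁺, giving the more stable (Markovnikov) secondary carbocation. H2O is released.
No single 1,2-shift to an adjacent carbon would give a more-substituted cation, so no rearrangement occurs.

secondary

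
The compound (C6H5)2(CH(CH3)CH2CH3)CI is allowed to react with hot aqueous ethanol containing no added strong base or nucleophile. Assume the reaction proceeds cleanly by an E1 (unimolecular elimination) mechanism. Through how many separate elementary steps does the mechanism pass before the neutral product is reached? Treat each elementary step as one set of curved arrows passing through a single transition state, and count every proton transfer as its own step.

Step 1: Rate-determining heterolysis of the C–I bond gives I⁻ and a tertiary carbocation.
(No 1,2-shift: no single shift to an adjacent carbon would give a more stable cation.)
Step 2: A water (or ethanol) molecule (solvent) deprotonates a β-carbon; as the C–H bond breaks, those electrons form the new alkene π bond.
Total: 2 elementary steps.

2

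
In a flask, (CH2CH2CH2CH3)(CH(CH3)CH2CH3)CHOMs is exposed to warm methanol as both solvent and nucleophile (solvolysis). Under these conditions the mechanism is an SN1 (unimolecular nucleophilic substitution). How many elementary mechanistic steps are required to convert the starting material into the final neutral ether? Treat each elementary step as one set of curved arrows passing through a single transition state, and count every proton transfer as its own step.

Step 1: Ionisation: the C–O σ-bond cleaves heterolytically; both bonding electrons depart with MsO⁻, leaving a secondary carbocation at the α-carbon.
Step 2: A 1,2-hydride shift from the adjacent sec-butyl carbon moves the positive charge from the secondary centre to an adjacent carbon, generating a more stable tertiary carbocation.
Step 3: A lone pair on the oxygen of CH3OH attacks the carbocation, forming a new C–O σ-bond and an oxonium ion.
Step 4: Deprotonation of the oxonium oxygen by solvent methanol yields the neutral ether.
Total: 4 elementary steps.

4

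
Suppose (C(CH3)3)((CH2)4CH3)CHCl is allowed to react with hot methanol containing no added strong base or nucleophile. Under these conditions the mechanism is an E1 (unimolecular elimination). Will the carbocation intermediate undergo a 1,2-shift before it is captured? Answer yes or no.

yes

The first-formed carbocation is secondary.
The adjacent tert-butyl carbon has no hydrogen but bears methyl groups; migration of one methyl with its bonding pair (a 1,2-methyl shift) places the charge on a tertiary centre.
Tertiary is more stable than secondary, so the shift occurs.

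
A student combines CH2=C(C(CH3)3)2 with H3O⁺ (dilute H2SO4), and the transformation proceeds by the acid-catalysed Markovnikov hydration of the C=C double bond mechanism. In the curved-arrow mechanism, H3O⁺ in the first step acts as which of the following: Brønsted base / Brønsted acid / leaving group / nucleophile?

Step 1: The π electrons of the C=C bond attack a proton of H3O⁺; Markovnikov addition places the new C–H on the less-substituted alkene carbon, so the positive charge ends up on the more-substituted carbon — a tertiary carbocation. H2O is released.
H3O⁺ in the first step donates a proton in a proton-transfer step — a Brønsted acid.

Brønsted acid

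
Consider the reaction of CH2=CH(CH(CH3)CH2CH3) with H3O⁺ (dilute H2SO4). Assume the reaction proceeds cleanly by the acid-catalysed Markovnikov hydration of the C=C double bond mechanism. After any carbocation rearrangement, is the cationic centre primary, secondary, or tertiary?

Step 1: Electrophilic addition begins with the π(C=C) electrons forming a bond to the proton of H3O⁺. Following Markovnikov's rule, the resulting cation is secondary. H2O is released.
Step 2: Carbocation rearrangement: a 1,2-hydride shift from the adjacent sec-butyl carbon converts the initially-formed secondary cation into the more stable tertiary cation.
The cation rearranges from secondary to tertiary via a 1,2-hydride shift from the adjacent sec-butyl carbon; the tertiary cation is what reacts next.

tertiary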